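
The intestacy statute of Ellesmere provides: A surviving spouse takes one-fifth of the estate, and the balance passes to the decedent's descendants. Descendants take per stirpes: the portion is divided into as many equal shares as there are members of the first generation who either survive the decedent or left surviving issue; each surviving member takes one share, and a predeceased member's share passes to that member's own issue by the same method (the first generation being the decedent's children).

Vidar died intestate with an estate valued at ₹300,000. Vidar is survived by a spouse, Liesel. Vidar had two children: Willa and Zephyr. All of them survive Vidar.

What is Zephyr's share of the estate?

Zephyr receives ₹120,000.

Liesel takes one-fifth of ₹300,000 = ₹60,000. The remaining ₹240,000 passes to the descendants.
The descendants' portion (₹240,000) is divided into 2 shares of ₹120,000: Willa and Zephyr each take ₹120,000.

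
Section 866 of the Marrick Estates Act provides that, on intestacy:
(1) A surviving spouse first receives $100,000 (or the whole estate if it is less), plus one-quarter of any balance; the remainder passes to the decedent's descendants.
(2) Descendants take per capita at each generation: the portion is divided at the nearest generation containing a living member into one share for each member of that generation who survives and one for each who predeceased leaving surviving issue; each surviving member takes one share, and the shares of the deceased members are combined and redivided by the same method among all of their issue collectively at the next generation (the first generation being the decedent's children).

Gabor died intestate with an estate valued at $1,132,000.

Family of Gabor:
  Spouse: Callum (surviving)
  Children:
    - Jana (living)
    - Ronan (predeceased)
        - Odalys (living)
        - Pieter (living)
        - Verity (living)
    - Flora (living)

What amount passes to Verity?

Verity receives $86,000.

Callum first takes $100,000, leaving a balance of $1,032,000. Callum then takes one-quarter of the balance ($258,000), for a total of $358,000. The remaining $774,000 passes to the descendants.
The descendants' portion ($774,000) is divided at the children's generation into 3 shares of $258,000. Jana and Flora each take $258,000. The remaining share for the deceased Ronan ($258,000) is carried to the next generation.
That pool ($258,000) is divided at the grandchildren's generation equally among Odalys, Pieter, and Verity: $86,000 each.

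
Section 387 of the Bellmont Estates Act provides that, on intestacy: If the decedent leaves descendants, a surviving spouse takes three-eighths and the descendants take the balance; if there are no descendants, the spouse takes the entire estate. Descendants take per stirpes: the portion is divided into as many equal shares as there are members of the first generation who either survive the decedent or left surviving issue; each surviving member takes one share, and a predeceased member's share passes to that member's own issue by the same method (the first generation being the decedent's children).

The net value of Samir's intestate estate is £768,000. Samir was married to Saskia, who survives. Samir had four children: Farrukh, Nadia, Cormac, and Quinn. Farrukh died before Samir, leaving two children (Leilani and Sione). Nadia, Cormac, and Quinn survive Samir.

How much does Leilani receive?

Leilani receives £60,000.

Saskia takes three-eighths of £768,000 = £288,000. The remaining £480,000 passes to the descendants.
The descendants' portion (£480,000) is divided into 4 shares of £120,000: Nadia, Cormac, and Quinn each take £120,000; Farrukh's £120,000 share passes to Farrukh's issue.
Farrukh's share (£120,000) is divided into 2 shares of £60,000: Leilani and Sione each take £60,000.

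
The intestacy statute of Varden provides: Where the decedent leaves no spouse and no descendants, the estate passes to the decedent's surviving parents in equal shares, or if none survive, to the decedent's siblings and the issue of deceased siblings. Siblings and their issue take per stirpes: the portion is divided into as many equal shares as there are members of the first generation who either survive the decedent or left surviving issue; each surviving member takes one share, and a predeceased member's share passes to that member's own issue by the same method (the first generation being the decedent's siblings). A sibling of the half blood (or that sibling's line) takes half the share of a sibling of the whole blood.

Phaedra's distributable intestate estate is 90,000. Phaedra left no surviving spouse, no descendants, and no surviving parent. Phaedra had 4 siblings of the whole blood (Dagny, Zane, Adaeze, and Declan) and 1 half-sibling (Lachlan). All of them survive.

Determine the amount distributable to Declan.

Declan receives 20,000.

The entire 90,000 passes to the siblings and their issue.
Counting each half-blood sibling's line as half a unit, there are 9/2 units in 90,000, so one unit is 20,000. Whole-blood lines (Dagny, Zane, Adaeze, and Declan) take 20,000 each; half-blood lines (Lachlan) take 10,000 each.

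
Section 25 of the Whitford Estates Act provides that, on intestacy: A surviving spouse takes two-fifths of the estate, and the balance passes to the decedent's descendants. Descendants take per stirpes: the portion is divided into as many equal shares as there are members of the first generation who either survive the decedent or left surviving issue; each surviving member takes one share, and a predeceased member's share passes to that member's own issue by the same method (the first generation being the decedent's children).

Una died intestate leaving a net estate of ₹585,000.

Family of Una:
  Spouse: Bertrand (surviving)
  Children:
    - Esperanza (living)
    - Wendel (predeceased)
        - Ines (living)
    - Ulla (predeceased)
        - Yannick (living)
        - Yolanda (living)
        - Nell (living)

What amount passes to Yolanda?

Yolanda receives ₹39,000.

Bertrand takes two-fifths of ₹585,000 = ₹234,000. The remaining ₹351,000 passes to the descendants.
The descendants' portion (₹351,000) is divided into 3 shares of ₹117,000: Esperanza takes ₹117,000; Wendel's ₹117,000 share passes to Wendel's issue; Ulla's ₹117,000 share passes to Ulla's issue.
Wendel's share (₹117,000) passes entirely to Ines.
Ulla's share (₹117,000) is divided into 3 shares of ₹39,000: Yannick, Yolanda, and Nell each take ₹39,000.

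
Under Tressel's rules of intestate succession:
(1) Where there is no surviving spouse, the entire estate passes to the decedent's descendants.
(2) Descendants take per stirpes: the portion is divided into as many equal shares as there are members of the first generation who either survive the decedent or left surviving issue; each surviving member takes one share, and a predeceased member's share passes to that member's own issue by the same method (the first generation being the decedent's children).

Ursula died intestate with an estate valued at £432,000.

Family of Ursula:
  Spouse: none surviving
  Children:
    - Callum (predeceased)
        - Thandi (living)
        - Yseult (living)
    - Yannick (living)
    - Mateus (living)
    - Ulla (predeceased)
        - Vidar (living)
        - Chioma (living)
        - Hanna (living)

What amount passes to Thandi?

The entire £432,000 passes to the descendants.
That amount (£432,000) is divided into 4 shares of £108,000: Yannick and Mateus each take £108,000; Callum's £108,000 share passes to Callum's issue; Ulla's £108,000 share passes to Ulla's issue.
Callum's share (£108,000) is divided into 2 shares of £54,000: Thandi and Yseult each take £54,000.
Ulla's share (£108,000) is divided into 3 shares of £36,000: Vidar, Chioma, and Hanna each take £36,000.

Thandi receives £54,000.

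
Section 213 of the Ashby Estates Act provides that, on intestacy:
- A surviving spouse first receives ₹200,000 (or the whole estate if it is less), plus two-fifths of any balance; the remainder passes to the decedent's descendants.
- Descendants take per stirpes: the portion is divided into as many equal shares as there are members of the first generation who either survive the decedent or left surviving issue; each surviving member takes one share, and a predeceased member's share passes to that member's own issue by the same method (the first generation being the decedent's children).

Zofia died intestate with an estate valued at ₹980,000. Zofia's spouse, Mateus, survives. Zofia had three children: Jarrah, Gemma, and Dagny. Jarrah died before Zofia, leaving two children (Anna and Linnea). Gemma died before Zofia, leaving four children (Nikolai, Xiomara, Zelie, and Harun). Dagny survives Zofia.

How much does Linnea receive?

Mateus first takes ₹200,000, leaving a balance of ₹780,000. Mateus then takes two-fifths of the balance (₹312,000), for a total of ₹512,000. The remaining ₹468,000 passes to the descendants.
The descendants' portion (₹468,000) is divided into 3 shares of ₹156,000: Dagny takes ₹156,000; Jarrah's ₹156,000 share passes to Jarrah's issue; Gemma's ₹156,000 share passes to Gemma's issue.
Jarrah's share (₹156,000) is divided into 2 shares of ₹78,000: Anna and Linnea each take ₹78,000.
Gemma's share (₹156,000) is divided into 4 shares of ₹39,000: Nikolai, Xiomara, Zelie, and Harun each take ₹39,000.

Linnea receives ₹78,000.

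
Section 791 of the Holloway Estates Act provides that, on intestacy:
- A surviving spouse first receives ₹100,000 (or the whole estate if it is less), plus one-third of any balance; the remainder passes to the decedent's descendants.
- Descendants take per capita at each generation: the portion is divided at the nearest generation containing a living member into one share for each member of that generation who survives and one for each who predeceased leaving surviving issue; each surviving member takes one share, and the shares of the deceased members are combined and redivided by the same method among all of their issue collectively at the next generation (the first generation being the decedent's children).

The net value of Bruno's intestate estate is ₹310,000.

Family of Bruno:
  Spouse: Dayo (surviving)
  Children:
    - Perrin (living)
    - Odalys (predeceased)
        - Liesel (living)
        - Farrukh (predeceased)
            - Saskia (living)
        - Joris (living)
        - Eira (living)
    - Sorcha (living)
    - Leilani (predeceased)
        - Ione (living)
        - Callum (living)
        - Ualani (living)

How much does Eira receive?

Dayo first takes ₹100,000, leaving a balance of ₹210,000. Dayo then takes one-third of the balance (₹70,000), for a total of ₹170,000. The remaining ₹140,000 passes to the descendants.
The descendants' portion (₹140,000) is divided at the children's generation into 4 shares of ₹35,000. Perrin and Sorcha each take ₹35,000. The 2 shares of the deceased (Odalys and Leilani) are combined into a pool of ₹70,000.
That pool (₹70,000) is divided at the grandchildren's generation into 7 shares of ₹10,000. Liesel, Joris, Eira, Ione, Callum, and Ualani each take ₹10,000. The remaining share for the deceased Farrukh (₹10,000) is carried to the next generation.
That pool (₹10,000) passes entirely to Saskia, the sole taker at the great-grandchildren's generation.

Eira receives ₹10,000.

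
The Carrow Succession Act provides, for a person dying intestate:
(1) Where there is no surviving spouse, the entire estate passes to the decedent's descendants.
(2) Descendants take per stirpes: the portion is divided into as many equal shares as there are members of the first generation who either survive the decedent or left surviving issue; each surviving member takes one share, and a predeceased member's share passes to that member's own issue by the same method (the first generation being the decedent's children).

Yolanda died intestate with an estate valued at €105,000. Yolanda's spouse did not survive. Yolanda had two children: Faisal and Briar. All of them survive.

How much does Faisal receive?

The entire €105,000 passes to the descendants.
That amount (€105,000) is divided into 2 shares of €52,500: Faisal and Briar each take €52,500.

Faisal receives €52,500.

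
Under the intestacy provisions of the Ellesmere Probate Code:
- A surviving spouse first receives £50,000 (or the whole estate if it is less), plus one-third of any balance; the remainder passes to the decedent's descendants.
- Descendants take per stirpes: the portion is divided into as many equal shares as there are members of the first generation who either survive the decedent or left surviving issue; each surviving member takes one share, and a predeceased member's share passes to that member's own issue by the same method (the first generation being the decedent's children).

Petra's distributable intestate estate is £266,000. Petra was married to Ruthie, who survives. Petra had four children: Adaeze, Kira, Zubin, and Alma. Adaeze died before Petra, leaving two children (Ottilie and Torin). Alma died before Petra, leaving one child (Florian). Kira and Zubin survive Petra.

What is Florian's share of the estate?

Florian receives £36,000.

Ruthie first takes £50,000, leaving a balance of £216,000. Ruthie then takes one-third of the balance (£72,000), for a total of £122,000. The remaining £144,000 passes to the descendants.
The descendants' portion (£144,000) is divided into 4 shares of £36,000: Kira and Zubin each take £36,000; Adaeze's £36,000 share passes to Adaeze's issue; Alma's £36,000 share passes to Alma's issue.
Adaeze's share (£36,000) is divided into 2 shares of £18,000: Ottilie and Torin each take £18,000.
Alma's share (£36,000) passes entirely to Florian.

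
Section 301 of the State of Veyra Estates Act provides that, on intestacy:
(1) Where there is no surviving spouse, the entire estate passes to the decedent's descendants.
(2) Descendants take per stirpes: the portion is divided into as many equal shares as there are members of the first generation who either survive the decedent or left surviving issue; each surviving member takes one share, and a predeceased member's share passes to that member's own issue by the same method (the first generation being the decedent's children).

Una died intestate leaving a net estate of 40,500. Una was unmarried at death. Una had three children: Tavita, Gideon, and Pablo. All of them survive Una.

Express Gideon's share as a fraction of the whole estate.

The entire 40,500 passes to the descendants.
That amount (40,500) is divided into 3 shares of 13,500: Tavita, Gideon, and Pablo each take 13,500.

Gideon receives 1/3 of the estate.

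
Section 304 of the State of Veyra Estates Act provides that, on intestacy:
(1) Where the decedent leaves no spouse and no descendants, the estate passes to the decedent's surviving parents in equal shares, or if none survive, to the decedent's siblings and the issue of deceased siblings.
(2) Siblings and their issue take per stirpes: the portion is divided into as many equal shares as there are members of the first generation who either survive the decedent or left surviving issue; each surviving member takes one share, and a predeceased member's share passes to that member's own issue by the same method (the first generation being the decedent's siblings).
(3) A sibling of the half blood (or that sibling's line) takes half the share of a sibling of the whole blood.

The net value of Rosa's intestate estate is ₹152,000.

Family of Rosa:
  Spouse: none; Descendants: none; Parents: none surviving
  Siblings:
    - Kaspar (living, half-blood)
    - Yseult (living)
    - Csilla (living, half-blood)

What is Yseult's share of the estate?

The entire ₹152,000 passes to the siblings and their issue.
Counting each half-blood sibling's line as half a unit, there are 2 units in ₹152,000, so one unit is ₹76,000. Whole-blood lines (Yseult) take ₹76,000 each; half-blood lines (Kaspar and Csilla) take ₹38,000 each.

Yseult receives ₹76,000.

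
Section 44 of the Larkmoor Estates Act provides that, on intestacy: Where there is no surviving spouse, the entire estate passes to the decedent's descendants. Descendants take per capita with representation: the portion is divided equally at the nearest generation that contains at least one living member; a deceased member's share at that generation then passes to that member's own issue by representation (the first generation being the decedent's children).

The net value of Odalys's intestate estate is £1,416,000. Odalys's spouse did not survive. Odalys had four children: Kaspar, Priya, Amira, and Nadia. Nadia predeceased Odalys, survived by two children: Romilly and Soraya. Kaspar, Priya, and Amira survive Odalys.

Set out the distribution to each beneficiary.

The entire £1,416,000 passes to the descendants.
That amount (£1,416,000) is divided into 4 shares of £354,000: Kaspar, Priya, and Amira each take £354,000; Nadia's £354,000 share passes to Nadia's issue.
Nadia's share (£354,000) is divided into 2 shares of £177,000: Romilly and Soraya each take £177,000.

Kaspar: £354,000; Priya: £354,000; Amira: £354,000; Romilly: £177,000; Soraya: £177,000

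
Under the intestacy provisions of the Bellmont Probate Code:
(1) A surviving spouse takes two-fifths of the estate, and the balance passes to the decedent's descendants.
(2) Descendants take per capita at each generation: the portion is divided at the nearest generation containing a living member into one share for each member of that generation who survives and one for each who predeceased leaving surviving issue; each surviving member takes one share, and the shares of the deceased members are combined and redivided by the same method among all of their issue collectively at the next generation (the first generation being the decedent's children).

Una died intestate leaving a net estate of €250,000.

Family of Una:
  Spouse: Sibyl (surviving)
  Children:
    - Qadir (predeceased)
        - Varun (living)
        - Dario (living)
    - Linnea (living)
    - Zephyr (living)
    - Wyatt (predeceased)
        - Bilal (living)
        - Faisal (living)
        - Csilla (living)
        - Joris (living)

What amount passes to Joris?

Joris receives €12,500.

Sibyl takes two-fifths of €250,000 = €100,000. The remaining €150,000 passes to the descendants.
The descendants' portion (€150,000) is divided at the children's generation into 4 shares of €37,500. Linnea and Zephyr each take €37,500. The 2 shares of the deceased (Qadir and Wyatt) are combined into a pool of €75,000.
That pool (€75,000) is divided at the grandchildren's generation equally among Varun, Dario, Bilal, Faisal, Csilla, and Joris: €12,500 each.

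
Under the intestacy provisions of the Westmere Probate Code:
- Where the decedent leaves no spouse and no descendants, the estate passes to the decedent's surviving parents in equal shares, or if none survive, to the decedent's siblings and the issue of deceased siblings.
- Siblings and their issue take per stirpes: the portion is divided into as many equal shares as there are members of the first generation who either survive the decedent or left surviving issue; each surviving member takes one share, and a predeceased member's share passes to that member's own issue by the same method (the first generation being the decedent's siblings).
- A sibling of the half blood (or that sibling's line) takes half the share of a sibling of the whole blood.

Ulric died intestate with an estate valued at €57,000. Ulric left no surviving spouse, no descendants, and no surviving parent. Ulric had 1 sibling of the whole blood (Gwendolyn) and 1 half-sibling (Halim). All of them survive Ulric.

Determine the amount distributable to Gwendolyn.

The entire €57,000 passes to the siblings and their issue.
Counting each half-blood sibling's line as half a unit, there are 3/2 units in €57,000, so one unit is €38,000. Whole-blood lines (Gwendolyn) take €38,000 each; half-blood lines (Halim) take €19,000 each.

Gwendolyn receives €38,000.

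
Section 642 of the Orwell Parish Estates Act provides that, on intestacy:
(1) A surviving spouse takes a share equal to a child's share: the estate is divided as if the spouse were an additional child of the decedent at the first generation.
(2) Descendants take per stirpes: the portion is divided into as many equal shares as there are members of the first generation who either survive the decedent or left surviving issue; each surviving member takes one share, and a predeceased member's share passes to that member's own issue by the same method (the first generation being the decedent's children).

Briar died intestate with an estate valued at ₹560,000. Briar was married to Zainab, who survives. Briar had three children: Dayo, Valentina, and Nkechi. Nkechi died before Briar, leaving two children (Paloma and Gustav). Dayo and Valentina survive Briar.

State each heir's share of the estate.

Zainab: ₹140,000; Dayo: ₹140,000; Valentina: ₹140,000; Paloma: ₹70,000; Gustav: ₹70,000

The spouse counts as an additional share at the children's level, so there are 4 primary shares of ₹140,000. Zainab takes one such share (₹140,000).
The children's combined portion (₹420,000) is divided into 3 shares of ₹140,000: Dayo and Valentina each take ₹140,000; Nkechi's ₹140,000 share passes to Nkechi's issue.
Nkechi's share (₹140,000) is divided into 2 shares of ₹70,000: Paloma and Gustav each take ₹70,000.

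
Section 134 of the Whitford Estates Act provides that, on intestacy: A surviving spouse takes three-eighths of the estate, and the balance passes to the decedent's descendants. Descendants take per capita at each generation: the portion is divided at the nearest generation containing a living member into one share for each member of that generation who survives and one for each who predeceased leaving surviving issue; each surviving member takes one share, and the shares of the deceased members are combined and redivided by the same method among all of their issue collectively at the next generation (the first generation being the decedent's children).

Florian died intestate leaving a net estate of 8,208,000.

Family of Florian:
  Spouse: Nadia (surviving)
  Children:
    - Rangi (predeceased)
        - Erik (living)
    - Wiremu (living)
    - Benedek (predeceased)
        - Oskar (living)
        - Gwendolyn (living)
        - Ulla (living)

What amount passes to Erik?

Erik receives 855,000.

Nadia takes three-eighths of 8,208,000 = 3,078,000. The remaining 5,130,000 passes to the descendants.
The descendants' portion (5,130,000) is divided at the children's generation into 3 shares of 1,710,000. Wiremu takes 1,710,000. The 2 shares of the deceased (Rangi and Benedek) are combined into a pool of 3,420,000.
That pool (3,420,000) is divided at the grandchildren's generation equally among Erik, Oskar, Gwendolyn, and Ulla: 855,000 each.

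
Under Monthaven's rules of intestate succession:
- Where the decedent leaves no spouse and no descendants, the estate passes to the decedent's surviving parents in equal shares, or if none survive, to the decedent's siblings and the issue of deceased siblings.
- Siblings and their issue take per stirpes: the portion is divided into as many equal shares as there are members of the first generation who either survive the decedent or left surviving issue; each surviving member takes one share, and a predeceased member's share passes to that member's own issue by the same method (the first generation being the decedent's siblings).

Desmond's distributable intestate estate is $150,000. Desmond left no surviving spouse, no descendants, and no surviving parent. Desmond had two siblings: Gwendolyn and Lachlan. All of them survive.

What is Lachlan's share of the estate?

The entire $150,000 passes to the siblings and their issue.
That amount ($150,000) is divided into 2 shares of $75,000: Gwendolyn and Lachlan each take $75,000.

Lachlan receives $75,000.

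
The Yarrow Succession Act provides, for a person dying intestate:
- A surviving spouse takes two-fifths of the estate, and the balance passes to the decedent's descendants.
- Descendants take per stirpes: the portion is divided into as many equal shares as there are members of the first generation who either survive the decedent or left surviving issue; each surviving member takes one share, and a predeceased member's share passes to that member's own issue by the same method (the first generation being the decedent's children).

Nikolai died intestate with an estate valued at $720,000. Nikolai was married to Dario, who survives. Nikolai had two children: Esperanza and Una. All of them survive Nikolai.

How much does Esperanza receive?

Esperanza receives $216,000.

Dario takes two-fifths of $720,000 = $288,000. The remaining $432,000 passes to the descendants.
The descendants' portion ($432,000) is divided into 2 shares of $216,000: Esperanza and Una each take $216,000.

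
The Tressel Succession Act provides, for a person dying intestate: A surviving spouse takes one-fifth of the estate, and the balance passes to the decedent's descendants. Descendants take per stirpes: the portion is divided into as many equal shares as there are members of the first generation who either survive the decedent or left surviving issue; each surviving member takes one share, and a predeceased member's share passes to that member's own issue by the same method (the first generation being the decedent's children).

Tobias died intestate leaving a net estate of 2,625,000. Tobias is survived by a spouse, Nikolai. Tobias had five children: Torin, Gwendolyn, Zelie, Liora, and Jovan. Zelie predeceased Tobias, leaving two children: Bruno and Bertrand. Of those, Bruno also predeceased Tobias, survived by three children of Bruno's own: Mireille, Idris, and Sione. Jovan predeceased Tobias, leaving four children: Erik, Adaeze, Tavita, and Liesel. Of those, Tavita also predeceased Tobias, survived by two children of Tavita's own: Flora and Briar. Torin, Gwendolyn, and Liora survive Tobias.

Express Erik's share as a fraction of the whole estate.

Nikolai takes one-fifth of 2,625,000 = 525,000. The remaining 2,100,000 passes to the descendants.
The descendants' portion (2,100,000) is divided into 5 shares of 420,000: Torin, Gwendolyn, and Liora each take 420,000; Zelie's 420,000 share passes to Zelie's issue; Jovan's 420,000 share passes to Jovan's issue.
Zelie's share (420,000) is divided into 2 shares of 210,000: Bertrand takes 210,000; Bruno's 210,000 share passes to Bruno's issue.
Bruno's share (210,000) is divided into 3 shares of 70,000: Mireille, Idris, and Sione each take 70,000.
Jovan's share (420,000) is divided into 4 shares of 105,000: Erik, Adaeze, and Liesel each take 105,000; Tavita's 105,000 share passes to Tavita's issue.
Tavita's share (105,000) is divided into 2 shares of 52,500: Flora and Briar each take 52,500.

Erik receives 1/25 of the estate.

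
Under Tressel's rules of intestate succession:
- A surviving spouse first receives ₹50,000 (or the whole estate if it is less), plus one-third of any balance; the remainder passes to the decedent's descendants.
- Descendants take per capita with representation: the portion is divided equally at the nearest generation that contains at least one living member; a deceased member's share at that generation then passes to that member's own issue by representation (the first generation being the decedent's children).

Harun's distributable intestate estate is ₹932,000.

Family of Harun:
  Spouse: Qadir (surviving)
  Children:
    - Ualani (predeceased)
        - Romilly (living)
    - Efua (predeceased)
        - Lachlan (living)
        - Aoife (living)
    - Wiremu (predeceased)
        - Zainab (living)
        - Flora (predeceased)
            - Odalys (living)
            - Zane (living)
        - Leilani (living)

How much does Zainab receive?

Qadir first takes ₹50,000, leaving a balance of ₹882,000. Qadir then takes one-third of the balance (₹294,000), for a total of ₹344,000. The remaining ₹588,000 passes to the descendants.
No child survives, so the initial division is made at the grandchildren's generation.
The descendants' portion (₹588,000) is divided into 6 shares of ₹98,000: Romilly, Lachlan, Aoife, Zainab, and Leilani each take ₹98,000; Flora's ₹98,000 share passes to Flora's issue.
Flora's share (₹98,000) is divided into 2 shares of ₹49,000: Odalys and Zane each take ₹49,000.

Zainab receives ₹98,000.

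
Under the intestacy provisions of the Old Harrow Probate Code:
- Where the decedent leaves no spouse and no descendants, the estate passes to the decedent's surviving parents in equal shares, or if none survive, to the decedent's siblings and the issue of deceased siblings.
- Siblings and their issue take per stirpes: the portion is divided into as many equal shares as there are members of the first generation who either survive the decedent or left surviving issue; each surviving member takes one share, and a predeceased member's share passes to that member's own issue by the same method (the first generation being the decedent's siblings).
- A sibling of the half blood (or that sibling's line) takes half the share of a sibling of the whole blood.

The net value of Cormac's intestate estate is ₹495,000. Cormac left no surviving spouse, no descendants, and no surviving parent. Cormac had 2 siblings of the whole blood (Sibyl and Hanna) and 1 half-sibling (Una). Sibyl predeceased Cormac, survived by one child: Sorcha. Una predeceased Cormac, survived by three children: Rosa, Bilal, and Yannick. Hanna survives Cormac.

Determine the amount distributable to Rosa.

Rosa receives ₹33,000.

The entire ₹495,000 passes to the siblings and their issue.
Counting each half-blood sibling's line as half a unit, there are 5/2 units in ₹495,000, so one unit is ₹198,000. Whole-blood lines (Sibyl and Hanna) take ₹198,000 each; half-blood lines (Una) take ₹99,000 each.
Sibyl's share (₹198,000) passes entirely to Sorcha.
Una's share (₹99,000) is divided into 3 shares of ₹33,000: Rosa, Bilal, and Yannick each take ₹33,000.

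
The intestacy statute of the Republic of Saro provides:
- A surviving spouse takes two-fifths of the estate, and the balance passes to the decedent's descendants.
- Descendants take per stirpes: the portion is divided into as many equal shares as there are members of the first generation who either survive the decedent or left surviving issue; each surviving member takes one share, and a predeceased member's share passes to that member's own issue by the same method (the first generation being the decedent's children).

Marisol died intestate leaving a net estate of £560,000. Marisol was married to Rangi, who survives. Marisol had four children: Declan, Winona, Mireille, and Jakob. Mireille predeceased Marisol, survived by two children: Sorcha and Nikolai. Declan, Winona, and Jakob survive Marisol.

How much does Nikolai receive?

Rangi takes two-fifths of £560,000 = £224,000. The remaining £336,000 passes to the descendants.
The descendants' portion (£336,000) is divided into 4 shares of £84,000: Declan, Winona, and Jakob each take £84,000; Mireille's £84,000 share passes to Mireille's issue.
Mireille's share (£84,000) is divided into 2 shares of £42,000: Sorcha and Nikolai each take £42,000.

Nikolai receives £42,000.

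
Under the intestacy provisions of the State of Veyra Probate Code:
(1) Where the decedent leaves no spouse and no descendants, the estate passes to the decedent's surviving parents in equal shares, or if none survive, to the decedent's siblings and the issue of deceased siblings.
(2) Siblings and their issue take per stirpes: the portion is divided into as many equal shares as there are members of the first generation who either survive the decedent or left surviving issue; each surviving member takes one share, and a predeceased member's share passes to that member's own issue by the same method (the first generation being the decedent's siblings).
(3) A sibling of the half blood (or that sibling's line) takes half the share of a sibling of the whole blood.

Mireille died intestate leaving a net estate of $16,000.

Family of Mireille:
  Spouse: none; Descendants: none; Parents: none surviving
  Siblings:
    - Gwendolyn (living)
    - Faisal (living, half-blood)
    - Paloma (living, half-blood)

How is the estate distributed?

Gwendolyn: $8,000; Faisal: $4,000; Paloma: $4,000

The entire $16,000 passes to the siblings and their issue.
Counting each half-blood sibling's line as half a unit, there are 2 units in $16,000, so one unit is $8,000. Whole-blood lines (Gwendolyn) take $8,000 each; half-blood lines (Faisal and Paloma) take $4,000 each.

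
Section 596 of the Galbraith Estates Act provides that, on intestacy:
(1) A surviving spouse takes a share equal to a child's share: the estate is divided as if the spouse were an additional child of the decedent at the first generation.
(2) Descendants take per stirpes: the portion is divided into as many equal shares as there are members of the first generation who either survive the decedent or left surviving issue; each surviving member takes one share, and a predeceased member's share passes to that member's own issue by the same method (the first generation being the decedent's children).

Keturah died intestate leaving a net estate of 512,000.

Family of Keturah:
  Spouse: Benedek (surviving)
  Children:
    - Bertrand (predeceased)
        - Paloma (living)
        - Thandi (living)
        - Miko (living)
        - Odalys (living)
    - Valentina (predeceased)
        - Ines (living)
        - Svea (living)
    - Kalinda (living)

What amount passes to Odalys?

Odalys receives 32,000.

The spouse counts as an additional share at the children's level, so there are 4 primary shares of 128,000. Benedek takes one such share (128,000).
The children's combined portion (384,000) is divided into 3 shares of 128,000: Kalinda takes 128,000; Bertrand's 128,000 share passes to Bertrand's issue; Valentina's 128,000 share passes to Valentina's issue.
Bertrand's share (128,000) is divided into 4 shares of 32,000: Paloma, Thandi, Miko, and Odalys each take 32,000.
Valentina's share (128,000) is divided into 2 shares of 64,000: Ines and Svea each take 64,000.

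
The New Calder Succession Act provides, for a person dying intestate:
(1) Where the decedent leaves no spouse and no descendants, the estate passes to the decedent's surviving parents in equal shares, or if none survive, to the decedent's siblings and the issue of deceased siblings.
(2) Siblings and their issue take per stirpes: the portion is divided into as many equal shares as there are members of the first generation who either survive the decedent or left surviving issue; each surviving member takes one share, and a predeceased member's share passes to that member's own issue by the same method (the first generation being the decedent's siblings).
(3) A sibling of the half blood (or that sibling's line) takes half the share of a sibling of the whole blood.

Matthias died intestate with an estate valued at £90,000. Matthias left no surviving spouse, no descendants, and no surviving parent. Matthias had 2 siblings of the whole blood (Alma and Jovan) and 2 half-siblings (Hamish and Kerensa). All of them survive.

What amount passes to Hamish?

The entire £90,000 passes to the siblings and their issue.
Counting each half-blood sibling's line as half a unit, there are 3 units in £90,000, so one unit is £30,000. Whole-blood lines (Alma and Jovan) take £30,000 each; half-blood lines (Hamish and Kerensa) take £15,000 each.

Hamish receives £15,000.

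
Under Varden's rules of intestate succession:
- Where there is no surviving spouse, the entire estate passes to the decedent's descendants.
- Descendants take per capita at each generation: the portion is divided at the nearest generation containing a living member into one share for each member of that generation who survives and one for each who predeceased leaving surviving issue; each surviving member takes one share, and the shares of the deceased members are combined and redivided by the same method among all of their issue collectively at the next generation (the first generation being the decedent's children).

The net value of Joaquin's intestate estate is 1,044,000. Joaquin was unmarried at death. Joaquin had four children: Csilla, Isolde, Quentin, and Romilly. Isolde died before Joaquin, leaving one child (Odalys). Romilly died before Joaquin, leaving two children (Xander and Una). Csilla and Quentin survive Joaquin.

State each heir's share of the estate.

The entire 1,044,000 passes to the descendants.
That amount (1,044,000) is divided at the children's generation into 4 shares of 261,000. Csilla and Quentin each take 261,000. The 2 shares of the deceased (Isolde and Romilly) are combined into a pool of 522,000.
That pool (522,000) is divided at the grandchildren's generation equally among Odalys, Xander, and Una: 174,000 each.

Csilla: 261,000; Odalys: 174,000; Quentin: 261,000; Xander: 174,000; Una: 174,000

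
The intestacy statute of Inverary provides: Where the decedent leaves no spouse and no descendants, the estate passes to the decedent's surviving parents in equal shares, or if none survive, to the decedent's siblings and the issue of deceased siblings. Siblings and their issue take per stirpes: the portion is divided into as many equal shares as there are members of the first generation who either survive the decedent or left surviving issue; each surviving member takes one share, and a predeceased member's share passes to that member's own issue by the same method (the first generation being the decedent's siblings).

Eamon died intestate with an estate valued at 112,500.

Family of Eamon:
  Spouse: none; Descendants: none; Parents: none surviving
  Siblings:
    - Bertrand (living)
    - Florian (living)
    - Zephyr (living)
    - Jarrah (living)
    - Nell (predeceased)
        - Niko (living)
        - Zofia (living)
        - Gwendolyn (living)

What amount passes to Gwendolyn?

Gwendolyn receives 7,500.

The entire 112,500 passes to the siblings and their issue.
That amount (112,500) is divided into 5 shares of 22,500: Bertrand, Florian, Zephyr, and Jarrah each take 22,500; Nell's 22,500 share passes to Nell's issue.
Nell's share (22,500) is divided into 3 shares of 7,500: Niko, Zofia, and Gwendolyn each take 7,500.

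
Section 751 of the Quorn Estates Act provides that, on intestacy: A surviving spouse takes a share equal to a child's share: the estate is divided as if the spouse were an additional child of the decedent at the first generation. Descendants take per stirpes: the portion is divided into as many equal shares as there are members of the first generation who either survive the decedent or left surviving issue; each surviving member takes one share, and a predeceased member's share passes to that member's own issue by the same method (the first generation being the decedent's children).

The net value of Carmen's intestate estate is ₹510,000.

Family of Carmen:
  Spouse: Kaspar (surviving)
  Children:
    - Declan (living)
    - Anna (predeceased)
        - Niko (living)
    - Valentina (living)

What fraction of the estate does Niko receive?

The spouse counts as an additional share at the children's level, so there are 4 primary shares of ₹127,500. Kaspar takes one such share (₹127,500).
The children's combined portion (₹382,500) is divided into 3 shares of ₹127,500: Declan and Valentina each take ₹127,500; Anna's ₹127,500 share passes to Anna's issue.
Anna's share (₹127,500) passes entirely to Niko.

Niko receives 1/4 of the estate.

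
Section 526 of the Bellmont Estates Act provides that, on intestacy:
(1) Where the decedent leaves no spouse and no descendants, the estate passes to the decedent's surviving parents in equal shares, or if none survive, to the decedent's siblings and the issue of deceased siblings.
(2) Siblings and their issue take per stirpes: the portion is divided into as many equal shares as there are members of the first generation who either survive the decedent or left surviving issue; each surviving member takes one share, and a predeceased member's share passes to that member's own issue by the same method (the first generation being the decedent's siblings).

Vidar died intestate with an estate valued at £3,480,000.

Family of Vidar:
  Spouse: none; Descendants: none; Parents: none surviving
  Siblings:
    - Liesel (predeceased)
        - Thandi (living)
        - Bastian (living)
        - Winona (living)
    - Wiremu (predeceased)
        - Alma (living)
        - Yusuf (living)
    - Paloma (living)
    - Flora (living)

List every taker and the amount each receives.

The entire £3,480,000 passes to the siblings and their issue.
That amount (£3,480,000) is divided into 4 shares of £870,000: Paloma and Flora each take £870,000; Liesel's £870,000 share passes to Liesel's issue; Wiremu's £870,000 share passes to Wiremu's issue.
Liesel's share (£870,000) is divided into 3 shares of £290,000: Thandi, Bastian, and Winona each take £290,000.
Wiremu's share (£870,000) is divided into 2 shares of £435,000: Alma and Yusuf each take £435,000.

Thandi: £290,000; Bastian: £290,000; Winona: £290,000; Alma: £435,000; Yusuf: £435,000; Paloma: £870,000; Flora: £870,000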